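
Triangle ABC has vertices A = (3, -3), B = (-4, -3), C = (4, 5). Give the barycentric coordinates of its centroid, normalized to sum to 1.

(1/3, 1/3, 1/3)

The centroid is the average of the vertices, so each weight is 1/3.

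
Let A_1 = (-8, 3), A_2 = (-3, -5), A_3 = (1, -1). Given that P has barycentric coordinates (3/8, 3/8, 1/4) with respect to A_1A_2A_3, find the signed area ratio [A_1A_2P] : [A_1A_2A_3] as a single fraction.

The signed ratio [A_1A_2P]/[A_1A_2A_3] equals the barycentric coordinate of P at vertex A_3, which is 1/4.

1/4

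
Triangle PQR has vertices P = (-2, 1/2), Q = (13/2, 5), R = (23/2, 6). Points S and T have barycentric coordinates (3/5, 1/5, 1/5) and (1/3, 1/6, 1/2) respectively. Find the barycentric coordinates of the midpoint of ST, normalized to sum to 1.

(7/15, 11/60, 7/20)

Since both coordinate triples sum to 1, the midpoint's barycentrics are the componentwise average.
(3/5+1/3)/2 = 7/15; similarly 11/60 and 7/20.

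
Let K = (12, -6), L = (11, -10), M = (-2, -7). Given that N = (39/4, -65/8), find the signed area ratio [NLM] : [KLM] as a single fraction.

[KLM] = ½·(12·(-10−(-7)) + 11·(-7−(-6)) + (-2)·(-6−(-10))) = ½·(-36 − 11 − 8) = -55/2.
[NLM] = ½·((39/4)·(-10−(-7)) + 11·(-7−(-65/8)) + (-2)·(-65/8−(-10))) = ½·(-117/4 + 99/8 − 15/4) = -165/16, so the ratio is (-165/16)/(-55/2) = 3/8.

3/8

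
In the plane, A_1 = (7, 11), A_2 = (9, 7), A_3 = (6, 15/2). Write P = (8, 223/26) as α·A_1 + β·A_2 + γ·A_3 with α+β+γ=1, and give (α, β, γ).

(5/13, 7/13, 1/13)

Signed area of the reference triangle: [A_1A_2A_3] = ½·(7·(7−(15/2)) + 9·(15/2−11) + 6·(11−7)) = ½·(-7/2 − 63/2 + 24) = -11/2.
[PA_2A_3] = ½·(8·(7−(15/2)) + 9·(15/2−(223/26)) + 6·(223/26−7)) = ½·(-4 − 126/13 + 123/13) = -55/26, so the A_1-coordinate is (-55/26)/(-11/2) = 5/13.
[A_1PA_3] = ½·(7·(223/26−(15/2)) + 8·(15/2−11) + 6·(11−(223/26))) = ½·(98/13 − 28 + 189/13) = -77/26, so the A_2-coordinate is 7/13.
[A_1A_2P] = ½·(7·(7−(223/26)) + 9·(223/26−11) + 8·(11−7)) = ½·(-287/26 − 567/26 + 32) = -11/26, so the A_3-coordinate is 1/13.
Check: 5/13 + 7/13 + 1/13 = 1.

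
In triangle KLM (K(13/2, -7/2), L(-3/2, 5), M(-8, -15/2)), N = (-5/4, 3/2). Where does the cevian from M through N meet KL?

Barycentric coordinates of N with respect to KLM: (1/6, 2/3, 1/6).
On side KL the M-coordinate is zero; dropping N's M-weight 1/6 and renormalizing the remaining 1/6 : 2/3 gives weights 1/5, 4/5 on K, L.
J = (1/5)·(13/2, -7/2) + (4/5)·(-3/2, 5) = (1/10, 33/10).

(1/10, 33/10)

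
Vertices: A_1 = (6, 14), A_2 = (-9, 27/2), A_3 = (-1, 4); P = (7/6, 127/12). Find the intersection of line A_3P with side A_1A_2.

Barycentric coordinates of P with respect to A_1A_2A_3: (1/2, 1/6, 1/3).
On side A_1A_2 the A_3-coordinate is zero; dropping P's A_3-weight 1/3 and renormalizing the remaining 1/2 : 1/6 gives weights 3/4, 1/4 on A_1, A_2.
Q = (3/4)·(6, 14) + (1/4)·(-9, 27/2) = (9/4, 111/8).

(9/4, 111/8)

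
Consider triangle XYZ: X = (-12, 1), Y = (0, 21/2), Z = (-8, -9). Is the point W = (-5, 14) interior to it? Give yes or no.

no

Barycentric coordinates of W: (251/316, 61/79, -179/316).
The three coordinates are positive, positive, negative; a point is interior exactly when all three are positive.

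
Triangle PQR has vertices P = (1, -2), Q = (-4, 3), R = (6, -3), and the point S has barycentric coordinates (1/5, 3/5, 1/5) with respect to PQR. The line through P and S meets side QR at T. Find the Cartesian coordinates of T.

(-3/2, 3/2)

Line PS meets QR where the P-coordinate vanishes; zeroing S's P-weight and renormalizing leaves Q, R-weights 3/5 : 1/5 → (3/4, 1/4).
So T = (3/4)·Q + (1/4)·R = (-3/2, 3/2).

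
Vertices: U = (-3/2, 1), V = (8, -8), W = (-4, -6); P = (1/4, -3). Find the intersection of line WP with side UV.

Barycentric coordinates of P with respect to UVW: (1/2, 1/4, 1/4).
On side UV the W-coordinate is zero; dropping P's W-weight 1/4 and renormalizing the remaining 1/2 : 1/4 gives weights 2/3, 1/3 on U, V.
Q = (2/3)·(-3/2, 1) + (1/3)·(8, -8) = (5/3, -2).

(5/3, -2)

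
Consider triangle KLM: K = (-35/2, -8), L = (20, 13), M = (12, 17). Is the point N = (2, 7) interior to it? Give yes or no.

Barycentric coordinates of N: (20/53, 15/106, 51/106).
The three coordinates are positive, positive, positive; a point is interior exactly when all three are positive.

yes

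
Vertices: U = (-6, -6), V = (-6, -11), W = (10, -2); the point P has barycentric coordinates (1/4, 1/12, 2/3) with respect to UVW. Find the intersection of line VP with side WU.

(62/11, -34/11)

Line VP meets WU where the V-coordinate vanishes; zeroing P's V-weight and renormalizing leaves W, U-weights 2/3 : 1/4 → (8/11, 3/11).
So Q = (8/11)·W + (3/11)·U = (62/11, -34/11).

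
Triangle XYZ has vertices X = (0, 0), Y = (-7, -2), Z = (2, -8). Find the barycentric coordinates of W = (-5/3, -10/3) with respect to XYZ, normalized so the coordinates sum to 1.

(1/3, 1/3, 1/3)

Signed area of the reference triangle: [XYZ] = ½·(0·(-2−(-8)) + (-7)·(-8−0) + 2·(0−(-2))) = ½·(0 + 56 + 4) = 30.
[WYZ] = ½·((-5/3)·(-2−(-8)) + (-7)·(-8−(-10/3)) + 2·(-10/3−(-2))) = ½·(-10 + 98/3 − 8/3) = 10, so the X-coordinate is 10/30 = 1/3.
[XWZ] = ½·(0·(-10/3−(-8)) + (-5/3)·(-8−0) + 2·(0−(-10/3))) = ½·(0 + 40/3 + 20/3) = 10, so the Y-coordinate is 1/3.
[XYW] = ½·(0·(-2−(-10/3)) + (-7)·(-10/3−0) + (-5/3)·(0−(-2))) = ½·(0 + 70/3 − 10/3) = 10, so the Z-coordinate is 1/3.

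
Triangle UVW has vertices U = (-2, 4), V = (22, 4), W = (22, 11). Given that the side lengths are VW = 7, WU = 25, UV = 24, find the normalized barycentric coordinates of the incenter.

The incenter has barycentric coordinates proportional to the opposite side lengths: (7 : 25 : 24).
Normalizing by 7+25+24 = 56 gives (1/8, 25/56, 3/7).

(1/8, 25/56, 3/7)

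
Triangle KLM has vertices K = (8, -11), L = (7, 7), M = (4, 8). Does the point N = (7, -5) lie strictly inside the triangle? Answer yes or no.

yes

Barycentric coordinates of N: (36/53, 5/53, 12/53).
The three coordinates are positive, positive, positive; a point is interior exactly when all three are positive.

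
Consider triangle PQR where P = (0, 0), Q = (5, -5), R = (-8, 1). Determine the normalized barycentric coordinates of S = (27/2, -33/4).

(1/4, 3/2, -3/4)

Signed area of the reference triangle: [PQR] = ½·(0·(-5−1) + 5·(1−0) + (-8)·(0−(-5))) = ½·(0 + 5 − 40) = -35/2.
[SQR] = ½·((27/2)·(-5−1) + 5·(1−(-33/4)) + (-8)·(-33/4−(-5))) = ½·(-81 + 185/4 + 26) = -35/8, so the P-coordinate is (-35/8)/(-35/2) = 1/4.
[PSR] = ½·(0·(-33/4−1) + (27/2)·(1−0) + (-8)·(0−(-33/4))) = ½·(0 + 27/2 − 66) = -105/4, so the Q-coordinate is 3/2.
[PQS] = ½·(0·(-5−(-33/4)) + 5·(-33/4−0) + (27/2)·(0−(-5))) = ½·(0 − 165/4 + 135/2) = 105/8, so the R-coordinate is -3/4.
Check: 1/4 + 3/2 − 3/4 = 1.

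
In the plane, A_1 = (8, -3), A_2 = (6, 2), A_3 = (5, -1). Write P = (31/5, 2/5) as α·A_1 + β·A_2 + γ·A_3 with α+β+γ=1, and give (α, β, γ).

Signed area of the reference triangle: [A_1A_2A_3] = ½·(8·(2−(-1)) + 6·(-1−(-3)) + 5·(-3−2)) = ½·(24 + 12 − 25) = 11/2.
[PA_2A_3] = ½·((31/5)·(2−(-1)) + 6·(-1−(2/5)) + 5·(2/5−2)) = ½·(93/5 − 42/5 − 8) = 11/10, so the A_1-coordinate is (11/10)/(11/2) = 1/5.
[A_1PA_3] = ½·(8·(2/5−(-1)) + (31/5)·(-1−(-3)) + 5·(-3−(2/5))) = ½·(56/5 + 62/5 − 17) = 33/10, so the A_2-coordinate is 3/5.
[A_1A_2P] = ½·(8·(2−(2/5)) + 6·(2/5−(-3)) + (31/5)·(-3−2)) = ½·(64/5 + 102/5 − 31) = 11/10, so the A_3-coordinate is 1/5.
Check: 1/5 + 3/5 + 1/5 = 1.

(1/5, 3/5, 1/5)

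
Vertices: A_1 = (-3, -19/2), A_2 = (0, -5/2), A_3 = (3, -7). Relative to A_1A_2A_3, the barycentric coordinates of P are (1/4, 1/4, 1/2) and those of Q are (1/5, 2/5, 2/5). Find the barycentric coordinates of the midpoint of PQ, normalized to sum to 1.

Since both coordinate triples sum to 1, the midpoint's barycentrics are the componentwise average.
(1/4+1/5)/2 = 9/40; similarly 13/40 and 9/20.

(9/40, 13/40, 9/20)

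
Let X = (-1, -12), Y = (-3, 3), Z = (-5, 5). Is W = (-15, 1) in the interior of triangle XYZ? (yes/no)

Barycentric coordinates of W: (14/13, -93/13, 92/13).
The three coordinates are positive, negative, positive; a point is interior exactly when all three are positive.

no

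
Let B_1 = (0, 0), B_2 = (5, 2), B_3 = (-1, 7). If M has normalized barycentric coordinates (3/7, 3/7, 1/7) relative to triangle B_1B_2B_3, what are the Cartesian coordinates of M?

(2, 13/7)

M = (3/7)·B_1 + (3/7)·B_2 + (1/7)·B_3.
x-coordinate: (3/7)·0 + (3/7)·5 + (1/7)·(-1) = 2.
y-coordinate: (3/7)·0 + (3/7)·2 + (1/7)·7 = 13/7.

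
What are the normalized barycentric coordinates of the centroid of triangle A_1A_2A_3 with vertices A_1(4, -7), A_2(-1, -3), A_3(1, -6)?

The centroid is the average of the vertices, so each weight is 1/3.

(1/3, 1/3, 1/3)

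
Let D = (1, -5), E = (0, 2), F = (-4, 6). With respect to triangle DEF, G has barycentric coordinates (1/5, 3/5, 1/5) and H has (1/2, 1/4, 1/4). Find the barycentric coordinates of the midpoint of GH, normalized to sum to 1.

Since both coordinate triples sum to 1, the midpoint's barycentrics are the componentwise average.
(1/5+1/2)/2 = 7/20; similarly 17/40 and 9/40.

(7/20, 17/40, 9/40)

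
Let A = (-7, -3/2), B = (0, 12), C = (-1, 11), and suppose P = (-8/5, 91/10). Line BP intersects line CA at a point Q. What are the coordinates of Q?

Barycentric coordinates of P with respect to ABC: (1/5, 3/5, 1/5).
On side CA the B-coordinate is zero; dropping P's B-weight 3/5 and renormalizing the remaining 1/5 : 1/5 gives weights 1/2, 1/2 on C, A.
Q = (1/2)·(-1, 11) + (1/2)·(-7, -3/2) = (-4, 19/4).

(-4, 19/4)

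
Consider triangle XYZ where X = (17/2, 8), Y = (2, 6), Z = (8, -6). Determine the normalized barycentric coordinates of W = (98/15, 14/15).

(4/15, 4/15, 7/15)

Signed area of the reference triangle: [XYZ] = ½·((17/2)·(6−(-6)) + 2·(-6−8) + 8·(8−6)) = ½·(102 − 28 + 16) = 45.
[WYZ] = ½·((98/15)·(6−(-6)) + 2·(-6−(14/15)) + 8·(14/15−6)) = ½·(392/5 − 208/15 − 608/15) = 12, so the X-coordinate is 12/45 = 4/15.
[XWZ] = ½·((17/2)·(14/15−(-6)) + (98/15)·(-6−8) + 8·(8−(14/15))) = ½·(884/15 − 1372/15 + 848/15) = 12, so the Y-coordinate is 4/15.
[XYW] = ½·((17/2)·(6−(14/15)) + 2·(14/15−8) + (98/15)·(8−6)) = ½·(646/15 − 212/15 + 196/15) = 21, so the Z-coordinate is 7/15.
Check: 4/15 + 4/15 + 7/15 = 1.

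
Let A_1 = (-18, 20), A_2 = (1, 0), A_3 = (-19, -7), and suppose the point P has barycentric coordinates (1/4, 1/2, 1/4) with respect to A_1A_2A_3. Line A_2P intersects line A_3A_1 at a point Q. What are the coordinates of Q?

Line A_2P meets A_3A_1 where the A_2-coordinate vanishes; zeroing P's A_2-weight and renormalizing leaves A_3, A_1-weights 1/4 : 1/4 → (1/2, 1/2).
So Q = (1/2)·A_3 + (1/2)·A_1 = (-37/2, 13/2).

(-37/2, 13/2)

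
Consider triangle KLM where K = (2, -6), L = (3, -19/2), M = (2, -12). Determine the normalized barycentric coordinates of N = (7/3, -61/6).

Signed area of the reference triangle: [KLM] = ½·(2·(-19/2−(-12)) + 3·(-12−(-6)) + 2·(-6−(-19/2))) = ½·(5 − 18 + 7) = -3.
[NLM] = ½·((7/3)·(-19/2−(-12)) + 3·(-12−(-61/6)) + 2·(-61/6−(-19/2))) = ½·(35/6 − 11/2 − 4/3) = -1/2, so the K-coordinate is (-1/2)/(-3) = 1/6.
[KNM] = ½·(2·(-61/6−(-12)) + (7/3)·(-12−(-6)) + 2·(-6−(-61/6))) = ½·(11/3 − 14 + 25/3) = -1, so the L-coordinate is 1/3.
[KLN] = ½·(2·(-19/2−(-61/6)) + 3·(-61/6−(-6)) + (7/3)·(-6−(-19/2))) = ½·(4/3 − 25/2 + 49/6) = -3/2, so the M-coordinate is 1/2.
Check: 1/6 + 1/3 + 1/2 = 1.

(1/6, 1/3, 1/2)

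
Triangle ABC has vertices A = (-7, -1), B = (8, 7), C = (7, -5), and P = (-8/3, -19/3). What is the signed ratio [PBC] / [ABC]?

2/3

[ABC] = ½·((-7)·(7−(-5)) + 8·(-5−(-1)) + 7·(-1−7)) = ½·(-84 − 32 − 56) = -86.
[PBC] = ½·((-8/3)·(7−(-5)) + 8·(-5−(-19/3)) + 7·(-19/3−7)) = ½·(-32 + 32/3 − 280/3) = -172/3, so the ratio is (-172/3)/(-86) = 2/3.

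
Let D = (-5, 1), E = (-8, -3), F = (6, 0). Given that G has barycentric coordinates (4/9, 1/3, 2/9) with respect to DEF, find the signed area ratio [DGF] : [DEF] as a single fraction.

The signed ratio [DGF]/[DEF] equals the barycentric coordinate of G at vertex E, which is 1/3.

1/3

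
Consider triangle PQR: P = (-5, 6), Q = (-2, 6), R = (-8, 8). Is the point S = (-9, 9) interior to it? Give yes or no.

Barycentric coordinates of S: (-2/3, 1/6, 3/2).
The three coordinates are negative, positive, positive; a point is interior exactly when all three are positive.

no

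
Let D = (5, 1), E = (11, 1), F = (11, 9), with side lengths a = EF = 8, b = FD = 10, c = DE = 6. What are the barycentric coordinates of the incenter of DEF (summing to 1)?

The incenter has barycentric coordinates proportional to the opposite side lengths: (8 : 10 : 6).
Normalizing by 8+10+6 = 24 gives (1/3, 5/12, 1/4).

(1/3, 5/12, 1/4)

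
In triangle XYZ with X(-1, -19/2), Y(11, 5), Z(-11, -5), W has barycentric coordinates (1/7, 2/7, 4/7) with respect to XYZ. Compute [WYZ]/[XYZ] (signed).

1/7

The signed ratio [WYZ]/[XYZ] equals the barycentric coordinate of W at vertex X, which is 1/7.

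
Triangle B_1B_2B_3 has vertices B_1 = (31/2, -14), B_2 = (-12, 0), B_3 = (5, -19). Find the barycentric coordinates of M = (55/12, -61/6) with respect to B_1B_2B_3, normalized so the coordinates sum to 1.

(1/2, 1/3, 1/6)

Signed area of the reference triangle: [B_1B_2B_3] = ½·((31/2)·(0−(-19)) + (-12)·(-19−(-14)) + 5·(-14−0)) = ½·(589/2 + 60 − 70) = 569/4.
[MB_2B_3] = ½·((55/12)·(0−(-19)) + (-12)·(-19−(-61/6)) + 5·(-61/6−0)) = ½·(1045/12 + 106 − 305/6) = 569/8, so the B_1-coordinate is (569/8)/(569/4) = 1/2.
[B_1MB_3] = ½·((31/2)·(-61/6−(-19)) + (55/12)·(-19−(-14)) + 5·(-14−(-61/6))) = ½·(1643/12 − 275/12 − 115/6) = 569/12, so the B_2-coordinate is 1/3.
[B_1B_2M] = ½·((31/2)·(0−(-61/6)) + (-12)·(-61/6−(-14)) + (55/12)·(-14−0)) = ½·(1891/12 − 46 − 385/6) = 569/24, so the B_3-coordinate is 1/6.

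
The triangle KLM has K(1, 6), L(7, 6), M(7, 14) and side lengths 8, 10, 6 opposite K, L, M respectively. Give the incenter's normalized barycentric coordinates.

(1/3, 5/12, 1/4)

The incenter has barycentric coordinates proportional to the opposite side lengths: (8 : 10 : 6).
Normalizing by 8+10+6 = 24 gives (1/3, 5/12, 1/4).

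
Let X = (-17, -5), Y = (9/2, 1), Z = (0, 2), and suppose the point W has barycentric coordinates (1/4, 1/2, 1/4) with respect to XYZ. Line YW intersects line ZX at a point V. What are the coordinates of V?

(-17/2, -3/2)

Line YW meets ZX where the Y-coordinate vanishes; zeroing W's Y-weight and renormalizing leaves Z, X-weights 1/4 : 1/4 → (1/2, 1/2).
So V = (1/2)·Z + (1/2)·X = (-17/2, -3/2).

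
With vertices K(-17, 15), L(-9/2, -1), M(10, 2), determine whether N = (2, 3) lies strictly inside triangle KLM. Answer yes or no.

yes

Barycentric coordinates of N: (1/7, 2/7, 4/7).
The three coordinates are positive, positive, positive; a point is interior exactly when all three are positive.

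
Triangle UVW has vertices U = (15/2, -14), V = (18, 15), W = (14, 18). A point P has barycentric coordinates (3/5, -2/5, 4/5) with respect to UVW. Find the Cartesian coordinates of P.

P = (3/5)·U + (-2/5)·V + (4/5)·W.
x-coordinate: (3/5)·(15/2) + (-2/5)·18 + (4/5)·14 = 17/2.
y-coordinate: (3/5)·(-14) + (-2/5)·15 + (4/5)·18 = 0.

(17/2, 0)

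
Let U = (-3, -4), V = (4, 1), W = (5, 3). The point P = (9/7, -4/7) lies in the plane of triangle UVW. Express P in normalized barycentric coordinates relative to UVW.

Signed area of the reference triangle: [UVW] = ½·((-3)·(1−3) + 4·(3−(-4)) + 5·(-4−1)) = ½·(6 + 28 − 25) = 9/2.
[PVW] = ½·((9/7)·(1−3) + 4·(3−(-4/7)) + 5·(-4/7−1)) = ½·(-18/7 + 100/7 − 55/7) = 27/14, so the U-coordinate is (27/14)/(9/2) = 3/7.
[UPW] = ½·((-3)·(-4/7−3) + (9/7)·(3−(-4)) + 5·(-4−(-4/7))) = ½·(75/7 + 9 − 120/7) = 9/7, so the V-coordinate is 2/7.
[UVP] = ½·((-3)·(1−(-4/7)) + 4·(-4/7−(-4)) + (9/7)·(-4−1)) = ½·(-33/7 + 96/7 − 45/7) = 9/7, so the W-coordinate is 2/7.
Check: 3/7 + 2/7 + 2/7 = 1.

(3/7, 2/7, 2/7)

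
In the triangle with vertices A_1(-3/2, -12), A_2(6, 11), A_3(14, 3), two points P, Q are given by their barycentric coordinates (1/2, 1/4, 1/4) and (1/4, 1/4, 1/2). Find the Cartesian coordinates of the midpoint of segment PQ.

Barycentric coordinates of the midpoint are the average: (3/8, 1/4, 3/8).
Converting: (3/8)·A_1 + (1/4)·A_2 + (3/8)·A_3 = (99/16, -5/8).

(99/16, -5/8)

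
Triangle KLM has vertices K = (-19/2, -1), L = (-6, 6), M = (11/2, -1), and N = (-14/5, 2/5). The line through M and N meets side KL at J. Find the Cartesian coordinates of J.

Barycentric coordinates of N with respect to KLM: (2/5, 1/5, 2/5).
On side KL the M-coordinate is zero; dropping N's M-weight 2/5 and renormalizing the remaining 2/5 : 1/5 gives weights 2/3, 1/3 on K, L.
J = (2/3)·(-19/2, -1) + (1/3)·(-6, 6) = (-25/3, 4/3).

(-25/3, 4/3)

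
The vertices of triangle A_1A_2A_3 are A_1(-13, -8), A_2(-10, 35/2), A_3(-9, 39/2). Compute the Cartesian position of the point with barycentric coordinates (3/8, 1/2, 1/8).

P = (3/8)·A_1 + (1/2)·A_2 + (1/8)·A_3.
x-coordinate: (3/8)·(-13) + (1/2)·(-10) + (1/8)·(-9) = -11.
y-coordinate: (3/8)·(-8) + (1/2)·(35/2) + (1/8)·(39/2) = 131/16.

(-11, 131/16)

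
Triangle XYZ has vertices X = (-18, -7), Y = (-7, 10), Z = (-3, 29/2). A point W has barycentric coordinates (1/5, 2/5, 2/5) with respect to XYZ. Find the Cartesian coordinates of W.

(-38/5, 42/5)

W = (1/5)·X + (2/5)·Y + (2/5)·Z.
x-coordinate: (1/5)·(-18) + (2/5)·(-7) + (2/5)·(-3) = -38/5.
y-coordinate: (1/5)·(-7) + (2/5)·10 + (2/5)·(29/2) = 42/5.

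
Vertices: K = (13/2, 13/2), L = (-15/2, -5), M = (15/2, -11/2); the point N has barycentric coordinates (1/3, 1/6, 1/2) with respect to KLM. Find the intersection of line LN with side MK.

(71/10, -7/10)

Line LN meets MK where the L-coordinate vanishes; zeroing N's L-weight and renormalizing leaves M, K-weights 1/2 : 1/3 → (3/5, 2/5).
So J = (3/5)·M + (2/5)·K = (71/10, -7/10).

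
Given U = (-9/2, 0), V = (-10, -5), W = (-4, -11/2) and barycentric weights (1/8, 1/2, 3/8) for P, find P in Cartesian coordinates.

(-113/16, -73/16)

P = (1/8)·U + (1/2)·V + (3/8)·W.
x-coordinate: (1/8)·(-9/2) + (1/2)·(-10) + (3/8)·(-4) = -113/16.
y-coordinate: (1/8)·0 + (1/2)·(-5) + (3/8)·(-11/2) = -73/16.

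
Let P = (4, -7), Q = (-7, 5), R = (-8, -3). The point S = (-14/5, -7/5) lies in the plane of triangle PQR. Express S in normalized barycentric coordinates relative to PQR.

(2/5, 2/5, 1/5)

Signed area of the reference triangle: [PQR] = ½·(4·(5−(-3)) + (-7)·(-3−(-7)) + (-8)·(-7−5)) = ½·(32 − 28 + 96) = 50.
[SQR] = ½·((-14/5)·(5−(-3)) + (-7)·(-3−(-7/5)) + (-8)·(-7/5−5)) = ½·(-112/5 + 56/5 + 256/5) = 20, so the P-coordinate is 20/50 = 2/5.
[PSR] = ½·(4·(-7/5−(-3)) + (-14/5)·(-3−(-7)) + (-8)·(-7−(-7/5))) = ½·(32/5 − 56/5 + 224/5) = 20, so the Q-coordinate is 2/5.
[PQS] = ½·(4·(5−(-7/5)) + (-7)·(-7/5−(-7)) + (-14/5)·(-7−5)) = ½·(128/5 − 196/5 + 168/5) = 10, so the R-coordinate is 1/5.
Check: 2/5 + 2/5 + 1/5 = 1.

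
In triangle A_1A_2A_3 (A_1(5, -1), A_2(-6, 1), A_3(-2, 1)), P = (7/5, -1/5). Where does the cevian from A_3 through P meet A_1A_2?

(9/4, -1/2)

Barycentric coordinates of P with respect to A_1A_2A_3: (3/5, 1/5, 1/5).
On side A_1A_2 the A_3-coordinate is zero; dropping P's A_3-weight 1/5 and renormalizing the remaining 3/5 : 1/5 gives weights 3/4, 1/4 on A_1, A_2.
Q = (3/4)·(5, -1) + (1/4)·(-6, 1) = (9/4, -1/2).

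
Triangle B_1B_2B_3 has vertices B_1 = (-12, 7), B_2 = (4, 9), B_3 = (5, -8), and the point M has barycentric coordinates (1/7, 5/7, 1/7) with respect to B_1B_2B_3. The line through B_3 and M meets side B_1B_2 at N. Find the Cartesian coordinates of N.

(4/3, 26/3)

Line B_3M meets B_1B_2 where the B_3-coordinate vanishes; zeroing M's B_3-weight and renormalizing leaves B_1, B_2-weights 1/7 : 5/7 → (1/6, 5/6).
So N = (1/6)·B_1 + (5/6)·B_2 = (4/3, 26/3).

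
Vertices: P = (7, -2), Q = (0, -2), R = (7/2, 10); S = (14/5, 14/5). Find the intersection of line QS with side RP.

Barycentric coordinates of S with respect to PQR: (1/5, 2/5, 2/5).
On side RP the Q-coordinate is zero; dropping S's Q-weight 2/5 and renormalizing the remaining 2/5 : 1/5 gives weights 2/3, 1/3 on R, P.
T = (2/3)·(7/2, 10) + (1/3)·(7, -2) = (14/3, 6).

(14/3, 6)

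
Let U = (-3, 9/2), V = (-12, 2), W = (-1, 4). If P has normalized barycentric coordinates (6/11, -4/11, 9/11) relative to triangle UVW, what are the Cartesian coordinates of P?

(21/11, 5)

P = (6/11)·U + (-4/11)·V + (9/11)·W.
x-coordinate: (6/11)·(-3) + (-4/11)·(-12) + (9/11)·(-1) = 21/11.
y-coordinate: (6/11)·(9/2) + (-4/11)·2 + (9/11)·4 = 5.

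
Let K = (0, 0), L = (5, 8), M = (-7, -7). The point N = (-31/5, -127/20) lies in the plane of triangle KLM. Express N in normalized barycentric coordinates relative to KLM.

Signed area of the reference triangle: [KLM] = ½·(0·(8−(-7)) + 5·(-7−0) + (-7)·(0−8)) = ½·(0 − 35 + 56) = 21/2.
[NLM] = ½·((-31/5)·(8−(-7)) + 5·(-7−(-127/20)) + (-7)·(-127/20−8)) = ½·(-93 − 13/4 + 2009/20) = 21/10, so the K-coordinate is (21/10)/(21/2) = 1/5.
[KNM] = ½·(0·(-127/20−(-7)) + (-31/5)·(-7−0) + (-7)·(0−(-127/20))) = ½·(0 + 217/5 − 889/20) = -21/40, so the L-coordinate is -1/20.
[KLN] = ½·(0·(8−(-127/20)) + 5·(-127/20−0) + (-31/5)·(0−8)) = ½·(0 − 127/4 + 248/5) = 357/40, so the M-coordinate is 17/20.

(1/5, -1/20, 17/20)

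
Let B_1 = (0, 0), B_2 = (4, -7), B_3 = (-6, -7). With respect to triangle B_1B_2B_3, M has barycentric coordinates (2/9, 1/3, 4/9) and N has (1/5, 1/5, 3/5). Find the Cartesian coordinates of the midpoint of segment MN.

Barycentric coordinates of the midpoint are the average: (19/90, 4/15, 47/90).
Converting: (19/90)·B_1 + (4/15)·B_2 + (47/90)·B_3 = (-31/15, -497/90).

(-31/15, -497/90)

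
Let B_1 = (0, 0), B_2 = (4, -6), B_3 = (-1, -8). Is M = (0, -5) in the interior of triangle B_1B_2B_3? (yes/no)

Barycentric coordinates of M: (13/38, 5/38, 10/19).
The three coordinates are positive, positive, positive; a point is interior exactly when all three are positive.

yes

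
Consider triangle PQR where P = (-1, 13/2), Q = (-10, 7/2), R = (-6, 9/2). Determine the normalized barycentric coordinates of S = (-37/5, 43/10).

Signed area of the reference triangle: [PQR] = ½·((-1)·(7/2−(9/2)) + (-10)·(9/2−(13/2)) + (-6)·(13/2−(7/2))) = ½·(1 + 20 − 18) = 3/2.
[SQR] = ½·((-37/5)·(7/2−(9/2)) + (-10)·(9/2−(43/10)) + (-6)·(43/10−(7/2))) = ½·(37/5 − 2 − 24/5) = 3/10, so the P-coordinate is (3/10)/(3/2) = 1/5.
[PSR] = ½·((-1)·(43/10−(9/2)) + (-37/5)·(9/2−(13/2)) + (-6)·(13/2−(43/10))) = ½·(1/5 + 74/5 − 66/5) = 9/10, so the Q-coordinate is 3/5.
[PQS] = ½·((-1)·(7/2−(43/10)) + (-10)·(43/10−(13/2)) + (-37/5)·(13/2−(7/2))) = ½·(4/5 + 22 − 111/5) = 3/10, so the R-coordinate is 1/5.
Check: 1/5 + 3/5 + 1/5 = 1.

(1/5, 3/5, 1/5)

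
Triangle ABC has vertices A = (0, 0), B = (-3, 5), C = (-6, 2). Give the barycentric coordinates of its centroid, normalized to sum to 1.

(1/3, 1/3, 1/3)

The centroid is the average of the vertices, so each weight is 1/3.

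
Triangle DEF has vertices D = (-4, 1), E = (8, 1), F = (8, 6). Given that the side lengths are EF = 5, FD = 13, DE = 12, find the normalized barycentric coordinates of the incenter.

(1/6, 13/30, 2/5)

The incenter has barycentric coordinates proportional to the opposite side lengths: (5 : 13 : 12).
Normalizing by 5+13+12 = 30 gives (1/6, 13/30, 2/5).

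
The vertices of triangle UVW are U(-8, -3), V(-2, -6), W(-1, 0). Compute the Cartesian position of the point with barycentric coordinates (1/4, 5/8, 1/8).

(-27/8, -9/2)

P = (1/4)·U + (5/8)·V + (1/8)·W.
x-coordinate: (1/4)·(-8) + (5/8)·(-2) + (1/8)·(-1) = -27/8.
y-coordinate: (1/4)·(-3) + (5/8)·(-6) + (1/8)·0 = -9/2.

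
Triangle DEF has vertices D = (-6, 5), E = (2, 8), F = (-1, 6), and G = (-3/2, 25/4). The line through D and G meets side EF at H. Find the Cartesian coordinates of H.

(0, 20/3)

Barycentric coordinates of G with respect to DEF: (1/4, 1/4, 1/2).
On side EF the D-coordinate is zero; dropping G's D-weight 1/4 and renormalizing the remaining 1/4 : 1/2 gives weights 1/3, 2/3 on E, F.
H = (1/3)·(2, 8) + (2/3)·(-1, 6) = (0, 20/3).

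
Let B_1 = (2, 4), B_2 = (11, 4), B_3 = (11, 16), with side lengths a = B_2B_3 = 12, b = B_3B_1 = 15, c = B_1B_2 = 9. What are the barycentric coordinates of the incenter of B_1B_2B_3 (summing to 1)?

(1/3, 5/12, 1/4)

The incenter has barycentric coordinates proportional to the opposite side lengths: (12 : 15 : 9).
Normalizing by 12+15+9 = 36 gives (1/3, 5/12, 1/4).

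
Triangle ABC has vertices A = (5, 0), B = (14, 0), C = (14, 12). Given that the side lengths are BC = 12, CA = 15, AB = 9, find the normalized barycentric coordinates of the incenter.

(1/3, 5/12, 1/4)

The incenter has barycentric coordinates proportional to the opposite side lengths: (12 : 15 : 9).
Normalizing by 12+15+9 = 36 gives (1/3, 5/12, 1/4).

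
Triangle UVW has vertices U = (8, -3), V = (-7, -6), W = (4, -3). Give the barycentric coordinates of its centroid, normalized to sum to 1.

The centroid is the average of the vertices, so each weight is 1/3.

(1/3, 1/3, 1/3)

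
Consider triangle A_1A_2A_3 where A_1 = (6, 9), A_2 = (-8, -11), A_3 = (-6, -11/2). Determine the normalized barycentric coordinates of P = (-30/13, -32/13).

Signed area of the reference triangle: [A_1A_2A_3] = ½·(6·(-11−(-11/2)) + (-8)·(-11/2−9) + (-6)·(9−(-11))) = ½·(-33 + 116 − 120) = -37/2.
[PA_2A_3] = ½·((-30/13)·(-11−(-11/2)) + (-8)·(-11/2−(-32/13)) + (-6)·(-32/13−(-11))) = ½·(165/13 + 316/13 − 666/13) = -185/26, so the A_1-coordinate is (-185/26)/(-37/2) = 5/13.
[A_1PA_3] = ½·(6·(-32/13−(-11/2)) + (-30/13)·(-11/2−9) + (-6)·(9−(-32/13))) = ½·(237/13 + 435/13 − 894/13) = -111/13, so the A_2-coordinate is 6/13.
[A_1A_2P] = ½·(6·(-11−(-32/13)) + (-8)·(-32/13−9) + (-30/13)·(9−(-11))) = ½·(-666/13 + 1192/13 − 600/13) = -37/13, so the A_3-coordinate is 2/13.
Check: 5/13 + 6/13 + 2/13 = 1.

(5/13, 6/13, 2/13)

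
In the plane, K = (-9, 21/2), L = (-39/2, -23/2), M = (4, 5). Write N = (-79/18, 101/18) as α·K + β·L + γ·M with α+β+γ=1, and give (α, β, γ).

Signed area of the reference triangle: [KLM] = ½·((-9)·(-23/2−5) + (-39/2)·(5−(21/2)) + 4·(21/2−(-23/2))) = ½·(297/2 + 429/4 + 88) = 1375/8.
[NLM] = ½·((-79/18)·(-23/2−5) + (-39/2)·(5−(101/18)) + 4·(101/18−(-23/2))) = ½·(869/12 + 143/12 + 616/9) = 1375/18, so the K-coordinate is (1375/18)/(1375/8) = 4/9.
[KNM] = ½·((-9)·(101/18−5) + (-79/18)·(5−(21/2)) + 4·(21/2−(101/18))) = ½·(-11/2 + 869/36 + 176/9) = 1375/72, so the L-coordinate is 1/9.
[KLN] = ½·((-9)·(-23/2−(101/18)) + (-39/2)·(101/18−(21/2)) + (-79/18)·(21/2−(-23/2))) = ½·(154 + 286/3 − 869/9) = 1375/18, so the M-coordinate is 4/9.
Check: 4/9 + 1/9 + 4/9 = 1.

(4/9, 1/9, 4/9)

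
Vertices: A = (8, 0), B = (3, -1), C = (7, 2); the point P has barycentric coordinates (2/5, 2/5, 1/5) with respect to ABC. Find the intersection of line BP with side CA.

Line BP meets CA where the B-coordinate vanishes; zeroing P's B-weight and renormalizing leaves C, A-weights 1/5 : 2/5 → (1/3, 2/3).
So Q = (1/3)·C + (2/3)·A = (23/3, 2/3).

(23/3, 2/3)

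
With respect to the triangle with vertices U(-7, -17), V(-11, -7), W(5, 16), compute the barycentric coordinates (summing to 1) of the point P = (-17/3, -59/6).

Signed area of the reference triangle: [UVW] = ½·((-7)·(-7−16) + (-11)·(16−(-17)) + 5·(-17−(-7))) = ½·(161 − 363 − 50) = -126.
[PVW] = ½·((-17/3)·(-7−16) + (-11)·(16−(-59/6)) + 5·(-59/6−(-7))) = ½·(391/3 − 1705/6 − 85/6) = -84, so the U-coordinate is (-84)/(-126) = 2/3.
[UPW] = ½·((-7)·(-59/6−16) + (-17/3)·(16−(-17)) + 5·(-17−(-59/6))) = ½·(1085/6 − 187 − 215/6) = -21, so the V-coordinate is 1/6.
[UVP] = ½·((-7)·(-7−(-59/6)) + (-11)·(-59/6−(-17)) + (-17/3)·(-17−(-7))) = ½·(-119/6 − 473/6 + 170/3) = -21, so the W-coordinate is 1/6.
Check: 2/3 + 1/6 + 1/6 = 1.

(2/3, 1/6, 1/6)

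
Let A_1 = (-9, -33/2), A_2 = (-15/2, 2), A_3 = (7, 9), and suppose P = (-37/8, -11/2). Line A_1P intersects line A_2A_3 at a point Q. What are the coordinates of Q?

(-1/4, 11/2)

Barycentric coordinates of P with respect to A_1A_2A_3: (1/2, 1/4, 1/4).
On side A_2A_3 the A_1-coordinate is zero; dropping P's A_1-weight 1/2 and renormalizing the remaining 1/4 : 1/4 gives weights 1/2, 1/2 on A_2, A_3.
Q = (1/2)·(-15/2, 2) + (1/2)·(7, 9) = (-1/4, 11/2).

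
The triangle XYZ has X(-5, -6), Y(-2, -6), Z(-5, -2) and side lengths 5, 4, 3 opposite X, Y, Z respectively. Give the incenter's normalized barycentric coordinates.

The incenter has barycentric coordinates proportional to the opposite side lengths: (5 : 4 : 3).
Normalizing by 5+4+3 = 12 gives (5/12, 1/3, 1/4).

(5/12, 1/3, 1/4)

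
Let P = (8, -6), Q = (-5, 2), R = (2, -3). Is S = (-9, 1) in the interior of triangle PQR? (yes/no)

Barycentric coordinates of S: (-3, -1, 5).
The three coordinates are negative, negative, positive; a point is interior exactly when all three are positive.

no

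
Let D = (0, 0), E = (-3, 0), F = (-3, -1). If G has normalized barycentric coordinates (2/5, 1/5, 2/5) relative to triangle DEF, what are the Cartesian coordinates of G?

(-9/5, -2/5)

G = (2/5)·D + (1/5)·E + (2/5)·F.
x-coordinate: (2/5)·0 + (1/5)·(-3) + (2/5)·(-3) = -9/5.
y-coordinate: (2/5)·0 + (1/5)·0 + (2/5)·(-1) = -2/5.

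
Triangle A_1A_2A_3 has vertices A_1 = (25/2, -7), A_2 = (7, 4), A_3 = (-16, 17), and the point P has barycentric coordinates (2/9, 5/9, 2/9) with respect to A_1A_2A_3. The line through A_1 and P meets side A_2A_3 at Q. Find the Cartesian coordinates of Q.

(3/7, 54/7)

Line A_1P meets A_2A_3 where the A_1-coordinate vanishes; zeroing P's A_1-weight and renormalizing leaves A_2, A_3-weights 5/9 : 2/9 → (5/7, 2/7).
So Q = (5/7)·A_2 + (2/7)·A_3 = (3/7, 54/7).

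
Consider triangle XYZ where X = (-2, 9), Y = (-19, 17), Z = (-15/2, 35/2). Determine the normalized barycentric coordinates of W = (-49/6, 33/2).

Signed area of the reference triangle: [XYZ] = ½·((-2)·(17−(35/2)) + (-19)·(35/2−9) + (-15/2)·(9−17)) = ½·(1 − 323/2 + 60) = -201/4.
[WYZ] = ½·((-49/6)·(17−(35/2)) + (-19)·(35/2−(33/2)) + (-15/2)·(33/2−17)) = ½·(49/12 − 19 + 15/4) = -67/12, so the X-coordinate is (-67/12)/(-201/4) = 1/9.
[XWZ] = ½·((-2)·(33/2−(35/2)) + (-49/6)·(35/2−9) + (-15/2)·(9−(33/2))) = ½·(2 − 833/12 + 225/4) = -67/12, so the Y-coordinate is 1/9.
[XYW] = ½·((-2)·(17−(33/2)) + (-19)·(33/2−9) + (-49/6)·(9−17)) = ½·(-1 − 285/2 + 196/3) = -469/12, so the Z-coordinate is 7/9.
Check: 1/9 + 1/9 + 7/9 = 1.

(1/9, 1/9, 7/9)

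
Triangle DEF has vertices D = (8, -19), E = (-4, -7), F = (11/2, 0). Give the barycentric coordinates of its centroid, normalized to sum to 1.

(1/3, 1/3, 1/3)

The centroid is the average of the vertices, so each weight is 1/3.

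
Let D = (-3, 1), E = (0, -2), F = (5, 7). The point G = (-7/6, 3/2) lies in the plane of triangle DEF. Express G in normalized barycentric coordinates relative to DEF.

(2/3, 1/6, 1/6)

Signed area of the reference triangle: [DEF] = ½·((-3)·(-2−7) + 0·(7−1) + 5·(1−(-2))) = ½·(27 + 0 + 15) = 21.
[GEF] = ½·((-7/6)·(-2−7) + 0·(7−(3/2)) + 5·(3/2−(-2))) = ½·(21/2 + 0 + 35/2) = 14, so the D-coordinate is 14/21 = 2/3.
[DGF] = ½·((-3)·(3/2−7) + (-7/6)·(7−1) + 5·(1−(3/2))) = ½·(33/2 − 7 − 5/2) = 7/2, so the E-coordinate is 1/6.
[DEG] = ½·((-3)·(-2−(3/2)) + 0·(3/2−1) + (-7/6)·(1−(-2))) = ½·(21/2 + 0 − 7/2) = 7/2, so the F-coordinate is 1/6.
Check: 2/3 + 1/6 + 1/6 = 1.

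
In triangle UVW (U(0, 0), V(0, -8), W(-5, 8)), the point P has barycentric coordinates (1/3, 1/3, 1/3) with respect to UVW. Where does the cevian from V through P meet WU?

Line VP meets WU where the V-coordinate vanishes; zeroing P's V-weight and renormalizing leaves W, U-weights 1/3 : 1/3 → (1/2, 1/2).
So Q = (1/2)·W + (1/2)·U = (-5/2, 4).

(-5/2, 4)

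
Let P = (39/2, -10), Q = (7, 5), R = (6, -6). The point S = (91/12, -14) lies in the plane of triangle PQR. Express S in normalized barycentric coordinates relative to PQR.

(1/6, -2/3, 3/2)

Signed area of the reference triangle: [PQR] = ½·((39/2)·(5−(-6)) + 7·(-6−(-10)) + 6·(-10−5)) = ½·(429/2 + 28 − 90) = 305/4.
[SQR] = ½·((91/12)·(5−(-6)) + 7·(-6−(-14)) + 6·(-14−5)) = ½·(1001/12 + 56 − 114) = 305/24, so the P-coordinate is (305/24)/(305/4) = 1/6.
[PSR] = ½·((39/2)·(-14−(-6)) + (91/12)·(-6−(-10)) + 6·(-10−(-14))) = ½·(-156 + 91/3 + 24) = -305/6, so the Q-coordinate is -2/3.
[PQS] = ½·((39/2)·(5−(-14)) + 7·(-14−(-10)) + (91/12)·(-10−5)) = ½·(741/2 − 28 − 455/4) = 915/8, so the R-coordinate is 3/2.
Check: 1/6 − 2/3 + 3/2 = 1.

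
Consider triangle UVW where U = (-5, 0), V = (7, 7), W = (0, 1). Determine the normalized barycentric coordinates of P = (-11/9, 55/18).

(17/18, 1/2, -4/9)

Signed area of the reference triangle: [UVW] = ½·((-5)·(7−1) + 7·(1−0) + 0·(0−7)) = ½·(-30 + 7 + 0) = -23/2.
[PVW] = ½·((-11/9)·(7−1) + 7·(1−(55/18)) + 0·(55/18−7)) = ½·(-22/3 − 259/18 + 0) = -391/36, so the U-coordinate is (-391/36)/(-23/2) = 17/18.
[UPW] = ½·((-5)·(55/18−1) + (-11/9)·(1−0) + 0·(0−(55/18))) = ½·(-185/18 − 11/9 + 0) = -23/4, so the V-coordinate is 1/2.
[UVP] = ½·((-5)·(7−(55/18)) + 7·(55/18−0) + (-11/9)·(0−7)) = ½·(-355/18 + 385/18 + 77/9) = 46/9, so the W-coordinate is -4/9.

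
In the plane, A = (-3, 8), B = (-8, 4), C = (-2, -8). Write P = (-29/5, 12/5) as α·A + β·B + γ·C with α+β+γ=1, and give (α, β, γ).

Signed area of the reference triangle: [ABC] = ½·((-3)·(4−(-8)) + (-8)·(-8−8) + (-2)·(8−4)) = ½·(-36 + 128 − 8) = 42.
[PBC] = ½·((-29/5)·(4−(-8)) + (-8)·(-8−(12/5)) + (-2)·(12/5−4)) = ½·(-348/5 + 416/5 + 16/5) = 42/5, so the A-coordinate is (42/5)/42 = 1/5.
[APC] = ½·((-3)·(12/5−(-8)) + (-29/5)·(-8−8) + (-2)·(8−(12/5))) = ½·(-156/5 + 464/5 − 56/5) = 126/5, so the B-coordinate is 3/5.
[ABP] = ½·((-3)·(4−(12/5)) + (-8)·(12/5−8) + (-29/5)·(8−4)) = ½·(-24/5 + 224/5 − 116/5) = 42/5, so the C-coordinate is 1/5.
Check: 1/5 + 3/5 + 1/5 = 1.

(1/5, 3/5, 1/5)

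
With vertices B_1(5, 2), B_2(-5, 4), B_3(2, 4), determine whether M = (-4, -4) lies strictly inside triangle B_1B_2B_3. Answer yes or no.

no

Barycentric coordinates of M: (4, 18/7, -39/7).
The three coordinates are positive, positive, negative; a point is interior exactly when all three are positive.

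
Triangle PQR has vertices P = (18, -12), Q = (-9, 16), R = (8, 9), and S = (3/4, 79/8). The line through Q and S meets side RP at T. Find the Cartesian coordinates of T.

Barycentric coordinates of S with respect to PQR: (1/8, 1/2, 3/8).
On side RP the Q-coordinate is zero; dropping S's Q-weight 1/2 and renormalizing the remaining 3/8 : 1/8 gives weights 3/4, 1/4 on R, P.
T = (3/4)·(8, 9) + (1/4)·(18, -12) = (21/2, 15/4).

(21/2, 15/4)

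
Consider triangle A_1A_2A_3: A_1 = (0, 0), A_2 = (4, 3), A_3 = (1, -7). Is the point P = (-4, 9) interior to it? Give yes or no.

Barycentric coordinates of P: (98/31, -19/31, -48/31).
The three coordinates are positive, negative, negative; a point is interior exactly when all three are positive.

no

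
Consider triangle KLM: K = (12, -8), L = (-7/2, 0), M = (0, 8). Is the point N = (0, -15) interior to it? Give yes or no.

no

Barycentric coordinates of N: (161/304, 69/38, -409/304).
The three coordinates are positive, positive, negative; a point is interior exactly when all three are positive.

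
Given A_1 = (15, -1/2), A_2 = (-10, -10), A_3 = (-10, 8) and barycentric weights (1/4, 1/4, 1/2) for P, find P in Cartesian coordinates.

P = (1/4)·A_1 + (1/4)·A_2 + (1/2)·A_3.
x-coordinate: (1/4)·15 + (1/4)·(-10) + (1/2)·(-10) = -15/4.
y-coordinate: (1/4)·(-1/2) + (1/4)·(-10) + (1/2)·8 = 11/8.

(-15/4, 11/8)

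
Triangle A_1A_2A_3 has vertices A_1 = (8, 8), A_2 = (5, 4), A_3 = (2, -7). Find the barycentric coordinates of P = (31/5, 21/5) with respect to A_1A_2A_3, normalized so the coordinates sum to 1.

(3/5, 1/5, 1/5)

Signed area of the reference triangle: [A_1A_2A_3] = ½·(8·(4−(-7)) + 5·(-7−8) + 2·(8−4)) = ½·(88 − 75 + 8) = 21/2.
[PA_2A_3] = ½·((31/5)·(4−(-7)) + 5·(-7−(21/5)) + 2·(21/5−4)) = ½·(341/5 − 56 + 2/5) = 63/10, so the A_1-coordinate is (63/10)/(21/2) = 3/5.
[A_1PA_3] = ½·(8·(21/5−(-7)) + (31/5)·(-7−8) + 2·(8−(21/5))) = ½·(448/5 − 93 + 38/5) = 21/10, so the A_2-coordinate is 1/5.
[A_1A_2P] = ½·(8·(4−(21/5)) + 5·(21/5−8) + (31/5)·(8−4)) = ½·(-8/5 − 19 + 124/5) = 21/10, so the A_3-coordinate is 1/5.
Check: 3/5 + 1/5 + 1/5 = 1.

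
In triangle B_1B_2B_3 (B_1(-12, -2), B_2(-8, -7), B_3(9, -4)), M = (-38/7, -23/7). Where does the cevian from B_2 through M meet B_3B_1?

Barycentric coordinates of M with respect to B_1B_2B_3: (4/7, 1/7, 2/7).
On side B_3B_1 the B_2-coordinate is zero; dropping M's B_2-weight 1/7 and renormalizing the remaining 2/7 : 4/7 gives weights 1/3, 2/3 on B_3, B_1.
N = (1/3)·(9, -4) + (2/3)·(-12, -2) = (-5, -8/3).

(-5, -8/3)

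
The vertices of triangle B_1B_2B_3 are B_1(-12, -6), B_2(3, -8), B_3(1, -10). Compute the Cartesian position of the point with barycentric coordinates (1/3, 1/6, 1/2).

(-3, -25/3)

M = (1/3)·B_1 + (1/6)·B_2 + (1/2)·B_3.
x-coordinate: (1/3)·(-12) + (1/6)·3 + (1/2)·1 = -3.
y-coordinate: (1/3)·(-6) + (1/6)·(-8) + (1/2)·(-10) = -25/3.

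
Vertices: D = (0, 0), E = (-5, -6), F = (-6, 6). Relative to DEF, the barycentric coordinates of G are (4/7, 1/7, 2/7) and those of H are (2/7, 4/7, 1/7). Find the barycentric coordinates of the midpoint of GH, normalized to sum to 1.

(3/7, 5/14, 3/14)

Since both coordinate triples sum to 1, the midpoint's barycentrics are the componentwise average.
(4/7+2/7)/2 = 3/7; similarly 5/14 and 3/14.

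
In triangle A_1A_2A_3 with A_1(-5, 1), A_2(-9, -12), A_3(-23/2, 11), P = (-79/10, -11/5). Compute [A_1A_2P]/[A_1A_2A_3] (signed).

[A_1A_2A_3] = ½·((-5)·(-12−11) + (-9)·(11−1) + (-23/2)·(1−(-12))) = ½·(115 − 90 − 299/2) = -249/4.
[A_1A_2P] = ½·((-5)·(-12−(-11/5)) + (-9)·(-11/5−1) + (-79/10)·(1−(-12))) = ½·(49 + 144/5 − 1027/10) = -249/20, so the ratio is (-249/20)/(-249/4) = 1/5.

1/5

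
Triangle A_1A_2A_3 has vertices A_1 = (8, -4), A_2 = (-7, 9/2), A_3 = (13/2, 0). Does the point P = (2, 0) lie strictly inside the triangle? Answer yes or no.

yes

Barycentric coordinates of P: (3/7, 8/21, 4/21).
The three coordinates are positive, positive, positive; a point is interior exactly when all three are positive.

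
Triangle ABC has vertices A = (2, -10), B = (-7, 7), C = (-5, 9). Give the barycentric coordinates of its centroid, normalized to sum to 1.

The centroid is the average of the vertices, so each weight is 1/3.

(1/3, 1/3, 1/3)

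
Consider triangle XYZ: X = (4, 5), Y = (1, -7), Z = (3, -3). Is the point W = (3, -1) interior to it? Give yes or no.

Barycentric coordinates of W: (1/3, 1/6, 1/2).
The three coordinates are positive, positive, positive; a point is interior exactly when all three are positive.

yes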